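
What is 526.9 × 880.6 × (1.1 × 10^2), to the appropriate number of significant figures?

526.9 × 880.6 × (1.1 × 10^2) = 51038695.4
Multiplication/division keeps the fewest significant figures: 526.9 → 4 s.f., 880.6 → 4 s.f., 1.1 × 10^2 → 2 s.f.; limit is 2.
Rounded to 2 significant figures: 5.1 × 10^7.

5.1 × 10^7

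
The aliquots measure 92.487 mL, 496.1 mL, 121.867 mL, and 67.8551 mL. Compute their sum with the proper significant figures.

92.487 mL + 496.1 mL + 121.867 mL + 67.8551 mL = 778.3091 mL.
Addition/subtraction keeps the fewest decimal places: 92.487 → 3 decimal places, 496.1 → 1 decimal place, 121.867 → 3 decimal places, 67.8551 → 4 decimal places; limit is 1.
Rounded to 1 decimal place: 778.3 mL.

778.3 mL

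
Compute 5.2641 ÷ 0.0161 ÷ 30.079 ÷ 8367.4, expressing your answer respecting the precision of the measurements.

0.00130

5.2641 ÷ 0.0161 ÷ 30.079 ÷ 8367.4 = 0.00129910522745…
Multiplication/division keeps the fewest significant figures: 5.2641 → 5 s.f., 0.0161 → 3 s.f., 30.079 → 5 s.f., 8367.4 → 5 s.f.; limit is 3.
Rounded to 3 significant figures: 0.00130.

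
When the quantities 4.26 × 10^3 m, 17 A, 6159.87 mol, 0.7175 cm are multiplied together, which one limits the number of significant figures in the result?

17 A

4.26 × 10^3 m → 3 s.f.; 17 A → 2 s.f.; 6159.87 mol → 6 s.f.; 0.7175 cm → 4 s.f.
The fewest is 2 significant figures, from 17 A.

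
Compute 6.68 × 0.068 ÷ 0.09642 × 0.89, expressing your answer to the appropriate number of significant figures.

6.68 × 0.068 ÷ 0.09642 × 0.89 = 4.19283965982…
Multiplication/division keeps the fewest significant figures: 6.68 → 3 s.f., 0.068 → 2 s.f., 0.09642 → 4 s.f., 0.89 → 2 s.f.; limit is 2.
Rounded to 2 significant figures: 4.2.

4.2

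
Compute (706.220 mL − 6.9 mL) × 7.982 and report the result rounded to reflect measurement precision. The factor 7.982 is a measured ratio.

5582 mL

706.220 mL − 6.9 mL = 699.320 mL; the difference is limited to 1 decimal place (4 s.f.).
Carrying full precision, 699.320 × 7.982 = 5581.97224 mL; 7.982 has 4 s.f., so the result keeps min(4, 4) = 4 s.f.
Rounded to 4 significant figures: 5582 mL.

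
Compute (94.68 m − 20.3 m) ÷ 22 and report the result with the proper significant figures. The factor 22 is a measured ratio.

3.4 m

94.68 m − 20.3 m = 74.38 m; the difference is limited to 1 decimal place (3 s.f.).
Carrying full precision, 74.38 ÷ 22 = 3.38090909091… m; 22 has 2 s.f., so the result keeps min(3, 2) = 2 s.f.
Rounded to 2 significant figures: 3.4 m.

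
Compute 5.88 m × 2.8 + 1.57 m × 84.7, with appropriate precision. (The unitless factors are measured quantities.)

5.88 × 2.8 = 16.464 → 16 m (2 s.f., last digit at the 10^0 place).
1.57 × 84.7 = 132.979 → 1.33 × 10² m (3 s.f., last digit at the 10^0 place).
Sum: 149.443 m; keep the coarser place, 10^0.
Result: 149 m.

149 m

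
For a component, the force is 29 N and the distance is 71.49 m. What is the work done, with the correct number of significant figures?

work done = 29 N × 71.49 m = 2073.21 J.
29 has 2 significant figures; 71.49 has 4.
Division/multiplication keeps the fewest: 2 significant figures.
Rounded: 2.1 × 10³ J.

2.1 × 10³ J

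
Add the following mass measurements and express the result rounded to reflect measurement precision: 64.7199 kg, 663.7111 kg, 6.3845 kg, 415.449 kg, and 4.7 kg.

1155.0 kg

64.7199 kg + 663.7111 kg + 6.3845 kg + 415.449 kg + 4.7 kg = 1154.9645 kg.
Addition/subtraction keeps the fewest decimal places: 64.7199 → 4 decimal places, 663.7111 → 4 decimal places, 6.3845 → 4 decimal places, 415.449 → 3 decimal places, 4.7 → 1 decimal place; limit is 1.
Rounded to 1 decimal place: 1155.0 kg.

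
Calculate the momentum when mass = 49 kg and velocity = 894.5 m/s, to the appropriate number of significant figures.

4.4 × 10^4 kg·m/s

momentum = 49 kg × 894.5 m/s = 43830.5 kg·m/s.
49 has 2 significant figures; 894.5 has 4.
Division/multiplication keeps the fewest: 2 significant figures.
Rounded: 4.4 × 10^4 kg·m/s.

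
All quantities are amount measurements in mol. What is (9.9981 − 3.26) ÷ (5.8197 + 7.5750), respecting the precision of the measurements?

9.9981 − 3.26 = 6.7381, limited to 2 d.p. → 3 s.f.; 5.8197 + 7.5750 = 13.3947, limited to 4 d.p. → 6 s.f.
Carrying full precision, 6.7381 ÷ 13.3947 = 0.503042248053…; keep min(3, 6) = 3 s.f.
Rounded to 3 significant figures: 0.503.

0.503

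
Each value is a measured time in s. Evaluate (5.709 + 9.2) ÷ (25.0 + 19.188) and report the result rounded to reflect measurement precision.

5.709 + 9.2 = 14.909, limited to 1 d.p. → 3 s.f.; 25.0 + 19.188 = 44.188, limited to 1 d.p. → 3 s.f.
Carrying full precision, 14.909 ÷ 44.188 = 0.337399293926…; keep min(3, 3) = 3 s.f.
Rounded to 3 significant figures: 0.337.

0.337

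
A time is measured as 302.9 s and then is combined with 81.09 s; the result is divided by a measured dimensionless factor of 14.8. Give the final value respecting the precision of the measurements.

302.9 s + 81.09 s = 383.99 s; the sum is limited to 1 decimal place (4 s.f.).
Carrying full precision, 383.99 ÷ 14.8 = 25.9452702703… s; 14.8 has 3 s.f., so the result keeps min(4, 3) = 3 s.f.
Rounded to 3 significant figures: 25.9 s.

25.9 s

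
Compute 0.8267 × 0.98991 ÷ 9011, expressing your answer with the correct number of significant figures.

0.8267 × 0.98991 ÷ 9011 = 0.0000908177335479…
Multiplication/division keeps the fewest significant figures: 0.8267 → 4 s.f., 0.98991 → 5 s.f., 9011 → 4 s.f.; limit is 4.
Rounded to 4 significant figures: 9.082 × 10^-5.

9.082 × 10^-5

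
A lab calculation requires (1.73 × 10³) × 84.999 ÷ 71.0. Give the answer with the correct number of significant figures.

2.07 × 10³

(1.73 × 10³) × 84.999 ÷ 71.0 = 2071.10239437…
Multiplication/division keeps the fewest significant figures: 1.73 × 10³ → 3 s.f., 84.999 → 5 s.f., 71.0 → 3 s.f.; limit is 3.
Rounded to 3 significant figures: 2.07 × 10³.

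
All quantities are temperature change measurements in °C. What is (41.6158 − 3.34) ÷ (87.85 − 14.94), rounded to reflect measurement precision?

0.5250

41.6158 − 3.34 = 38.2758, limited to 2 d.p. → 4 s.f.; 87.85 − 14.94 = 72.91, limited to 2 d.p. → 4 s.f.
Carrying full precision, 38.2758 ÷ 72.91 = 0.524973254698…; keep min(4, 4) = 4 s.f.
Rounded to 4 significant figures: 0.5250.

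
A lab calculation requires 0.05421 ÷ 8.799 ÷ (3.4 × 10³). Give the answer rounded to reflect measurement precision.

1.8 × 10⁻⁶

0.05421 ÷ 8.799 ÷ (3.4 × 10³) = 0.00000181203746415…
Multiplication/division keeps the fewest significant figures: 0.05421 → 4 s.f., 8.799 → 4 s.f., 3.4 × 10³ → 2 s.f.; limit is 2.
Rounded to 2 significant figures: 1.8 × 10⁻⁶.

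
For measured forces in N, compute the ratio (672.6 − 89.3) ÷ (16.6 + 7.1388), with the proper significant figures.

672.6 − 89.3 = 583.3, limited to 1 d.p. → 4 s.f.; 16.6 + 7.1388 = 23.7388, limited to 1 d.p. → 3 s.f.
Carrying full precision, 583.3 ÷ 23.7388 = 24.5715874433…; keep min(4, 3) = 3 s.f.
Rounded to 3 significant figures: 24.6.

24.6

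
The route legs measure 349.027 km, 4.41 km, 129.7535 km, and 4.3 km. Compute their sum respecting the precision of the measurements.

487.5 km

349.027 km + 4.41 km + 129.7535 km + 4.3 km = 487.4905 km.
Addition/subtraction keeps the fewest decimal places: 349.027 → 3 decimal places, 4.41 → 2 decimal places, 129.7535 → 4 decimal places, 4.3 → 1 decimal place; limit is 1.
Rounded to 1 decimal place: 487.5 km.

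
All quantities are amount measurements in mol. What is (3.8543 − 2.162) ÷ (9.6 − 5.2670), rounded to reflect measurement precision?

3.8543 − 2.162 = 1.6923, limited to 3 d.p. → 4 s.f.; 9.6 − 5.2670 = 4.3330, limited to 1 d.p. → 2 s.f.
Carrying full precision, 1.6923 ÷ 4.3330 = 0.39056081237…; keep min(4, 2) = 2 s.f.
Rounded to 2 significant figures: 0.39.

0.39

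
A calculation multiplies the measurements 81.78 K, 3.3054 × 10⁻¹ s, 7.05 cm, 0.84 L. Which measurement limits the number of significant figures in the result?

81.78 K → 4 s.f.; 3.3054 × 10⁻¹ s → 5 s.f.; 7.05 cm → 3 s.f.; 0.84 L → 2 s.f.
The fewest is 2 significant figures, from 0.84 L.

0.84 L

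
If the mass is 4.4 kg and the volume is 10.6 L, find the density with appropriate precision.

density = 4.4 kg ÷ 10.6 L = 0.415094339623… kg/L.
4.4 has 2 significant figures; 10.6 has 3.
Division/multiplication keeps the fewest: 2 significant figures.
Rounded: 0.42 kg/L.

0.42 kg/L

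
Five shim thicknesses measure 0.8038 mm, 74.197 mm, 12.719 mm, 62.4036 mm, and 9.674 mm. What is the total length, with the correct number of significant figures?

159.797 mm

0.8038 mm + 74.197 mm + 12.719 mm + 62.4036 mm + 9.674 mm = 159.7974 mm.
Addition/subtraction keeps the fewest decimal places: 0.8038 → 4 decimal places, 74.197 → 3 decimal places, 12.719 → 3 decimal places, 62.4036 → 4 decimal places, 9.674 → 3 decimal places; limit is 3.
Rounded to 3 decimal places: 159.797 mm.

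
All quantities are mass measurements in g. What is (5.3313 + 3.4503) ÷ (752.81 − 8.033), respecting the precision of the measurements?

0.011791

5.3313 + 3.4503 = 8.7816, limited to 4 d.p. → 5 s.f.; 752.81 − 8.033 = 744.777, limited to 2 d.p. → 5 s.f.
Carrying full precision, 8.7816 ÷ 744.777 = 0.0117909119105…; keep min(5, 5) = 5 s.f.
Rounded to 5 significant figures: 0.011791.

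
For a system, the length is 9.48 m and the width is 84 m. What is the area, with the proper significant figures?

8.0 × 10² m²

area = 9.48 m × 84 m = 796.32 m².
9.48 has 3 significant figures; 84 has 2.
Division/multiplication keeps the fewest: 2 significant figures.
Rounded: 8.0 × 10² m².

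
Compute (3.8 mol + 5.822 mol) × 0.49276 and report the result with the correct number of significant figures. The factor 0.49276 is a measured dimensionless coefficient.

3.8 mol + 5.822 mol = 9.622 mol; the sum is limited to 1 decimal place (2 s.f.).
Carrying full precision, 9.622 × 0.49276 = 4.74133672 mol; 0.49276 has 5 s.f., so the result keeps min(2, 5) = 2 s.f.
Rounded to 2 significant figures: 4.7 mol.

4.7 mol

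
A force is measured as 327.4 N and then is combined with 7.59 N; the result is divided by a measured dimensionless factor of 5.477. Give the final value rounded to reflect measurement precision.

61.16 N

327.4 N + 7.59 N = 334.99 N; the sum is limited to 1 decimal place (4 s.f.).
Carrying full precision, 334.99 ÷ 5.477 = 61.1630454628… N; 5.477 has 4 s.f., so the result keeps min(4, 4) = 4 s.f.
Rounded to 4 significant figures: 61.16 N.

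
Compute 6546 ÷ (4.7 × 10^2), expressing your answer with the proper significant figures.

14

6546 ÷ (4.7 × 10^2) = 13.9276595745…
Multiplication/division keeps the fewest significant figures: 6546 → 4 s.f., 4.7 × 10^2 → 2 s.f.; limit is 2.
Rounded to 2 significant figures: 14.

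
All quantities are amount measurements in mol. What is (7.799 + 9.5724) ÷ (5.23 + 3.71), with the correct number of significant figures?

1.94

7.799 + 9.5724 = 17.3714, limited to 3 d.p. → 5 s.f.; 5.23 + 3.71 = 8.94, limited to 2 d.p. → 3 s.f.
Carrying full precision, 17.3714 ÷ 8.94 = 1.94310961969…; keep min(5, 3) = 3 s.f.
Rounded to 3 significant figures: 1.94.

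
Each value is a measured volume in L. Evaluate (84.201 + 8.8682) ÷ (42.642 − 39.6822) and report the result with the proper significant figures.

31.44

84.201 + 8.8682 = 93.0692, limited to 3 d.p. → 5 s.f.; 42.642 − 39.6822 = 2.9598, limited to 3 d.p. → 4 s.f.
Carrying full precision, 93.0692 ÷ 2.9598 = 31.4444219204…; keep min(5, 4) = 4 s.f.
Rounded to 4 significant figures: 31.44.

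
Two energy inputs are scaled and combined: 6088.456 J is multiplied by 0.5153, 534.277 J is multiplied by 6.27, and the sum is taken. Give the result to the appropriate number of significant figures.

6.49 × 10³ J

6088.456 × 0.5153 = 3137.3813768 → 3137 J (4 s.f., last digit at the 10^0 place).
534.277 × 6.27 = 3349.91679 → 3.35 × 10³ J (3 s.f., last digit at the 10^1 place).
Sum: 6487.2981668 J; keep the coarser place, 10^1.
Result: 6.49 × 10³ J.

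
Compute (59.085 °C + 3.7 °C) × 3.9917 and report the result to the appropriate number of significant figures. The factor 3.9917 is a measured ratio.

59.085 °C + 3.7 °C = 62.785 °C; the sum is limited to 1 decimal place (3 s.f.).
Carrying full precision, 62.785 × 3.9917 = 250.6188845 °C; 3.9917 has 5 s.f., so the result keeps min(3, 5) = 3 s.f.
Rounded to 3 significant figures: 251 °C.

251 °C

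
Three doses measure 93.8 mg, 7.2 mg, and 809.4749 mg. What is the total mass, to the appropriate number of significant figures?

9.105 × 10^2 mg

93.8 mg + 7.2 mg + 809.4749 mg = 910.4749 mg.
Addition/subtraction keeps the fewest decimal places: 93.8 → 1 decimal place, 7.2 → 1 decimal place, 809.4749 → 4 decimal places; limit is 1.
Rounded to 1 decimal place: 9.105 × 10^2 mg.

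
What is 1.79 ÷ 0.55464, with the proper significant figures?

1.79 ÷ 0.55464 = 3.22731862109…
Multiplication/division keeps the fewest significant figures: 1.79 → 3 s.f., 0.55464 → 5 s.f.; limit is 3.
Rounded to 3 significant figures: 3.23.

3.23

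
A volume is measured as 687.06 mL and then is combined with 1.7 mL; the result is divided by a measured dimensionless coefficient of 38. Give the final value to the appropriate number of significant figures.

687.06 mL + 1.7 mL = 688.76 mL; the sum is limited to 1 decimal place (4 s.f.).
Carrying full precision, 688.76 ÷ 38 = 18.1252631579… mL; 38 has 2 s.f., so the result keeps min(4, 2) = 2 s.f.
Rounded to 2 significant figures: 18 mL.

18 mL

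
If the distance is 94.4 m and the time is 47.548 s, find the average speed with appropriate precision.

1.99 m/s

average speed = 94.4 m ÷ 47.548 s = 1.98536216034… m/s.
94.4 has 3 significant figures; 47.548 has 5.
Division/multiplication keeps the fewest: 3 significant figures.
Rounded: 1.99 m/s.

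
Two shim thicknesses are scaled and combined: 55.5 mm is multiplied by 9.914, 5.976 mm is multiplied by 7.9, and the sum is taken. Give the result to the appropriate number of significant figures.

55.5 × 9.914 = 550.227 → 550. mm (3 s.f., last digit at the 10^0 place).
5.976 × 7.9 = 47.2104 → 47 mm (2 s.f., last digit at the 10^0 place).
Sum: 597.4374 mm; keep the coarser place, 10^0.
Result: 597 mm.

597 mm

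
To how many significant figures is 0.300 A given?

3

0.300: leading zeros are not significant; trailing zeros after a decimal point are significant.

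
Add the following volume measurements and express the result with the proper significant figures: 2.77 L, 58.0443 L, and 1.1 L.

61.9 L

2.77 L + 58.0443 L + 1.1 L = 61.9143 L.
Addition/subtraction keeps the fewest decimal places: 2.77 → 2 decimal places, 58.0443 → 4 decimal places, 1.1 → 1 decimal place; limit is 1.
Rounded to 1 decimal place: 61.9 L.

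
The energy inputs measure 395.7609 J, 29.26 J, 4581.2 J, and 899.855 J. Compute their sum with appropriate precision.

395.7609 J + 29.26 J + 4581.2 J + 899.855 J = 5906.0759 J.
Addition/subtraction keeps the fewest decimal places: 395.7609 → 4 decimal places, 29.26 → 2 decimal places, 4581.2 → 1 decimal place, 899.855 → 3 decimal places; limit is 1.
Rounded to 1 decimal place: 5906.1 J.

5906.1 J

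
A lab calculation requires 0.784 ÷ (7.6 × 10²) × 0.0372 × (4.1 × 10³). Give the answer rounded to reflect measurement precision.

0.784 ÷ (7.6 × 10²) × 0.0372 × (4.1 × 10³) = 0.157336421053…
Multiplication/division keeps the fewest significant figures: 0.784 → 3 s.f., 7.6 × 10² → 2 s.f., 0.0372 → 3 s.f., 4.1 × 10³ → 2 s.f.; limit is 2.
Rounded to 2 significant figures: 0.16.

0.16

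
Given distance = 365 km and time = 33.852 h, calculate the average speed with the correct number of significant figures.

average speed = 365 km ÷ 33.852 h = 10.7822285242… km/h.
365 has 3 significant figures; 33.852 has 5.
Division/multiplication keeps the fewest: 3 significant figures.
Rounded: 10.8 km/h.

10.8 km/h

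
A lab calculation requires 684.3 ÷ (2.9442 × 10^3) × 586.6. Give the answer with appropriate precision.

684.3 ÷ (2.9442 × 10^3) × 586.6 = 136.339372325…
Multiplication/division keeps the fewest significant figures: 684.3 → 4 s.f., 2.9442 × 10^3 → 5 s.f., 586.6 → 4 s.f.; limit is 4.
Rounded to 4 significant figures: 136.3.

136.3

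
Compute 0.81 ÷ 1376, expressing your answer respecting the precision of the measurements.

5.9 × 10^-4

0.81 ÷ 1376 = 0.000588662790698…
Multiplication/division keeps the fewest significant figures: 0.81 → 2 s.f., 1376 → 4 s.f.; limit is 2.
Rounded to 2 significant figures: 5.9 × 10^-4.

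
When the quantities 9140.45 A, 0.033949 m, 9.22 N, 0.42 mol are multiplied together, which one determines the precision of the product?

9140.45 A → 6 s.f.; 0.033949 m → 5 s.f.; 9.22 N → 3 s.f.; 0.42 mol → 2 s.f.
The fewest is 2 significant figures, from 0.42 mol.

0.42 mol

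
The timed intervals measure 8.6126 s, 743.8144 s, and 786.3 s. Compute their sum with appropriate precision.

1538.7 s

8.6126 s + 743.8144 s + 786.3 s = 1538.7270 s.
Addition/subtraction keeps the fewest decimal places: 8.6126 → 4 decimal places, 743.8144 → 4 decimal places, 786.3 → 1 decimal place; limit is 1.
Rounded to 1 decimal place: 1538.7 s.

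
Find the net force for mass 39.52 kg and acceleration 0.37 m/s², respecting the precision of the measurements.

15 N

net force = 39.52 kg × 0.37 m/s² = 14.6224 N.
39.52 has 4 significant figures; 0.37 has 2.
Division/multiplication keeps the fewest: 2 significant figures.
Rounded: 15 N.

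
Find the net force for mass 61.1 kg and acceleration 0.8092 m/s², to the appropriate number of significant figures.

49.4 N

net force = 61.1 kg × 0.8092 m/s² = 49.44212 N.
61.1 has 3 significant figures; 0.8092 has 4.
Division/multiplication keeps the fewest: 3 significant figures.
Rounded: 49.4 N.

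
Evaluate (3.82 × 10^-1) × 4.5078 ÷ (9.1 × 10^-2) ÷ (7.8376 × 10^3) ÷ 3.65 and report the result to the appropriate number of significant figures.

6.6 × 10^-4

(3.82 × 10^-1) × 4.5078 ÷ (9.1 × 10^-2) ÷ (7.8376 × 10^3) ÷ 3.65 = 0.000661470758705…
Multiplication/division keeps the fewest significant figures: 3.82 × 10^-1 → 3 s.f., 4.5078 → 5 s.f., 9.1 × 10^-2 → 2 s.f., 7.8376 × 10^3 → 5 s.f., 3.65 → 3 s.f.; limit is 2.
Rounded to 2 significant figures: 6.6 × 10^-4.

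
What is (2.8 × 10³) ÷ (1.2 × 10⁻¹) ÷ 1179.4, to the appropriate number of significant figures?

(2.8 × 10³) ÷ (1.2 × 10⁻¹) ÷ 1179.4 = 19.7840709966…
Multiplication/division keeps the fewest significant figures: 2.8 × 10³ → 2 s.f., 1.2 × 10⁻¹ → 2 s.f., 1179.4 → 5 s.f.; limit is 2.
Rounded to 2 significant figures: 2.0 × 10¹.

2.0 × 10¹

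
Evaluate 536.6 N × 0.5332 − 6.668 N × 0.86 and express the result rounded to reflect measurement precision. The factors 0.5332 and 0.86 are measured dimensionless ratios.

280.4 N

536.6 × 0.5332 = 286.11512 → 286.1 N (4 s.f., last digit at the 10^-1 place).
6.668 × 0.86 = 5.73448 → 5.7 N (2 s.f., last digit at the 10^-1 place).
Difference: 280.38064 N; keep the coarser place, 10^-1.
Result: 280.4 N.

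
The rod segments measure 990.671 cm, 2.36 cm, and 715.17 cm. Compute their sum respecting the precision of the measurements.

990.671 cm + 2.36 cm + 715.17 cm = 1708.201 cm.
Addition/subtraction keeps the fewest decimal places: 990.671 → 3 decimal places, 2.36 → 2 decimal places, 715.17 → 2 decimal places; limit is 2.
Rounded to 2 decimal places: 1.70820 × 10³ cm.

1.70820 × 10³ cm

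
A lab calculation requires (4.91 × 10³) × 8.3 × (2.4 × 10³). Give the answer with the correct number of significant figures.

(4.91 × 10³) × 8.3 × (2.4 × 10³) = 97807200
Multiplication/division keeps the fewest significant figures: 4.91 × 10³ → 3 s.f., 8.3 → 2 s.f., 2.4 × 10³ → 2 s.f.; limit is 2.
Rounded to 2 significant figures: 9.8 × 10⁷.

9.8 × 10⁷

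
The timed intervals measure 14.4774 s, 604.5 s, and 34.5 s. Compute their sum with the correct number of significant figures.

653.5 s

14.4774 s + 604.5 s + 34.5 s = 653.4774 s.
Addition/subtraction keeps the fewest decimal places: 14.4774 → 4 decimal places, 604.5 → 1 decimal place, 34.5 → 1 decimal place; limit is 1.
Rounded to 1 decimal place: 653.5 s.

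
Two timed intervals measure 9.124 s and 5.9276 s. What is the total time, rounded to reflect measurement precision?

9.124 s + 5.9276 s = 15.0516 s.
Addition/subtraction keeps the fewest decimal places: 9.124 → 3 decimal places, 5.9276 → 4 decimal places; limit is 3.
Rounded to 3 decimal places: 15.052 s.

15.052 s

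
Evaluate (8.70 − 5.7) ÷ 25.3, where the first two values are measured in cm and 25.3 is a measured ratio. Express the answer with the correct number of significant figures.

8.70 cm − 5.7 cm = 3.00 cm; the difference is limited to 1 decimal place (2 s.f.).
Carrying full precision, 3.00 ÷ 25.3 = 0.118577075099… cm; 25.3 has 3 s.f., so the result keeps min(2, 3) = 2 s.f.
Rounded to 2 significant figures: 0.12 cm.

0.12 cm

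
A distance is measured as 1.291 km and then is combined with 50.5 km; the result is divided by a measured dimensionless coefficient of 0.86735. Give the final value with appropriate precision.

59.7 km

1.291 km + 50.5 km = 51.791 km; the sum is limited to 1 decimal place (3 s.f.).
Carrying full precision, 51.791 ÷ 0.86735 = 59.7117657232… km; 0.86735 has 5 s.f., so the result keeps min(3, 5) = 3 s.f.
Rounded to 3 significant figures: 59.7 km.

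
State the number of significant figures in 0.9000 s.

4

0.9000: leading zeros are not significant; trailing zeros after a decimal point are significant.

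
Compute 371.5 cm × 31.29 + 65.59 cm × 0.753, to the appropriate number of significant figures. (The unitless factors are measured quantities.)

1.167 × 10^4 cm

371.5 × 31.29 = 11624.235 → 1.162 × 10^4 cm (4 s.f., last digit at the 10^1 place).
65.59 × 0.753 = 49.38927 → 49.4 cm (3 s.f., last digit at the 10^-1 place).
Sum: 11673.62427 cm; keep the coarser place, 10^1.
Result: 1.167 × 10^4 cm.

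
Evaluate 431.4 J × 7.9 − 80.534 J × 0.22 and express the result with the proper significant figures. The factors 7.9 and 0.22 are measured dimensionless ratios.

3.4 × 10^3 J

431.4 × 7.9 = 3408.06 → 3.4 × 10^3 J (2 s.f., last digit at the 10^2 place).
80.534 × 0.22 = 17.71748 → 18 J (2 s.f., last digit at the 10^0 place).
Difference: 3390.34252 J; keep the coarser place, 10^2.
Result: 3.4 × 10^3 J.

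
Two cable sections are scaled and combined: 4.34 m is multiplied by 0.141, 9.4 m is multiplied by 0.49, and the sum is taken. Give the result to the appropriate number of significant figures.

4.34 × 0.141 = 0.61194 → 0.612 m (3 s.f., last digit at the 10^-3 place).
9.4 × 0.49 = 4.606 → 4.6 m (2 s.f., last digit at the 10^-1 place).
Sum: 5.21794 m; keep the coarser place, 10^-1.
Result: 5.2 m.

5.2 m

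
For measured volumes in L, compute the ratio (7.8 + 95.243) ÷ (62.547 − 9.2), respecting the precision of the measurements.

7.8 + 95.243 = 103.043, limited to 1 d.p. → 4 s.f.; 62.547 − 9.2 = 53.347, limited to 1 d.p. → 3 s.f.
Carrying full precision, 103.043 ÷ 53.347 = 1.93156128742…; keep min(4, 3) = 3 s.f.
Rounded to 3 significant figures: 1.93.

1.93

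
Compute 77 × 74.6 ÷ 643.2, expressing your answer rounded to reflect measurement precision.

77 × 74.6 ÷ 643.2 = 8.93065920398…
Multiplication/division keeps the fewest significant figures: 77 → 2 s.f., 74.6 → 3 s.f., 643.2 → 4 s.f.; limit is 2.
Rounded to 2 significant figures: 8.9.

8.9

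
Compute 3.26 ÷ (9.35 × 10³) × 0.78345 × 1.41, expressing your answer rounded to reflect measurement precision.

3.26 ÷ (9.35 × 10³) × 0.78345 × 1.41 = 0.000385155750802…
Multiplication/division keeps the fewest significant figures: 3.26 → 3 s.f., 9.35 × 10³ → 3 s.f., 0.78345 → 5 s.f., 1.41 → 3 s.f.; limit is 3.
Rounded to 3 significant figures: 3.85 × 10⁻⁴.

3.85 × 10⁻⁴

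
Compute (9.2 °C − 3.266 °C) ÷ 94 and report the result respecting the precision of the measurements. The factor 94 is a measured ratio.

9.2 °C − 3.266 °C = 5.934 °C; the difference is limited to 1 decimal place (2 s.f.).
Carrying full precision, 5.934 ÷ 94 = 0.0631276595745… °C; 94 has 2 s.f., so the result keeps min(2, 2) = 2 s.f.
Rounded to 2 significant figures: 0.063 °C.

0.063 °C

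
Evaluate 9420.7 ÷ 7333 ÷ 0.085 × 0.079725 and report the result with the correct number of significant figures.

1.2

9420.7 ÷ 7333 ÷ 0.085 × 0.079725 = 1.20497237709…
Multiplication/division keeps the fewest significant figures: 9420.7 → 5 s.f., 7333 → 4 s.f., 0.085 → 2 s.f., 0.079725 → 5 s.f.; limit is 2.
Rounded to 2 significant figures: 1.2.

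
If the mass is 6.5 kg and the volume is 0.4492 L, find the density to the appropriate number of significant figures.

density = 6.5 kg ÷ 0.4492 L = 14.4701691897… kg/L.
6.5 has 2 significant figures; 0.4492 has 4.
Division/multiplication keeps the fewest: 2 significant figures.
Rounded: 14 kg/L.

14 kg/L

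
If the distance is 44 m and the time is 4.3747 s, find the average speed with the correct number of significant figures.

average speed = 44 m ÷ 4.3747 s = 10.0578325371… m/s.
44 has 2 significant figures; 4.3747 has 5.
Division/multiplication keeps the fewest: 2 significant figures.
Rounded: 10. m/s.

10. m/s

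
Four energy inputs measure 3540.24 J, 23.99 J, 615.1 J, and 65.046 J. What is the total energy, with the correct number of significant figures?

3540.24 J + 23.99 J + 615.1 J + 65.046 J = 4244.376 J.
Addition/subtraction keeps the fewest decimal places: 3540.24 → 2 decimal places, 23.99 → 2 decimal places, 615.1 → 1 decimal place, 65.046 → 3 decimal places; limit is 1.
Rounded to 1 decimal place: 4244.4 J.

4244.4 J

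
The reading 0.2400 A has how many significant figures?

0.2400: leading zeros are not significant; trailing zeros after a decimal point are significant.

4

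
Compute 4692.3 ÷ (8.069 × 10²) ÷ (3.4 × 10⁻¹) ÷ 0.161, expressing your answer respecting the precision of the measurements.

1.1 × 10²

4692.3 ÷ (8.069 × 10²) ÷ (3.4 × 10⁻¹) ÷ 0.161 = 106.233444252…
Multiplication/division keeps the fewest significant figures: 4692.3 → 5 s.f., 8.069 × 10² → 4 s.f., 3.4 × 10⁻¹ → 2 s.f., 0.161 → 3 s.f.; limit is 2.
Rounded to 2 significant figures: 1.1 × 10².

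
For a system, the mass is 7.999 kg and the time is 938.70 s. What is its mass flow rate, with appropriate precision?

mass flow rate = 7.999 kg ÷ 938.70 s = 0.00852135932673… kg/s.
7.999 has 4 significant figures; 938.70 has 5.
Division/multiplication keeps the fewest: 4 significant figures.
Rounded: 0.008521 kg/s.

0.008521 kg/s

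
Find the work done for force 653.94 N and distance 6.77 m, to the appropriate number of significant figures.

4.43 × 10^3 J

work done = 653.94 N × 6.77 m = 4427.1738 J.
653.94 has 5 significant figures; 6.77 has 3.
Division/multiplication keeps the fewest: 3 significant figures.
Rounded: 4.43 × 10^3 J.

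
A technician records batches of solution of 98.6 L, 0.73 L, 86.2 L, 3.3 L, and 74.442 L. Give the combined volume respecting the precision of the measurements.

263.3 L

98.6 L + 0.73 L + 86.2 L + 3.3 L + 74.442 L = 263.272 L.
Addition/subtraction keeps the fewest decimal places: 98.6 → 1 decimal place, 0.73 → 2 decimal places, 86.2 → 1 decimal place, 3.3 → 1 decimal place, 74.442 → 3 decimal places; limit is 1.
Rounded to 1 decimal place: 263.3 L.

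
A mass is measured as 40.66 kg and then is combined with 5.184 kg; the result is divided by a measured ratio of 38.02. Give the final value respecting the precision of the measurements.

40.66 kg + 5.184 kg = 45.844 kg; the sum is limited to 2 decimal places (4 s.f.).
Carrying full precision, 45.844 ÷ 38.02 = 1.2057864282… kg; 38.02 has 4 s.f., so the result keeps min(4, 4) = 4 s.f.
Rounded to 4 significant figures: 1.206 kg.

1.206 kg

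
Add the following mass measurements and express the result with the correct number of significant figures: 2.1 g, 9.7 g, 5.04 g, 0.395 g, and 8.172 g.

2.1 g + 9.7 g + 5.04 g + 0.395 g + 8.172 g = 25.407 g.
Addition/subtraction keeps the fewest decimal places: 2.1 → 1 decimal place, 9.7 → 1 decimal place, 5.04 → 2 decimal places, 0.395 → 3 decimal places, 8.172 → 3 decimal places; limit is 1.
Rounded to 1 decimal place: 25.4 g.

25.4 g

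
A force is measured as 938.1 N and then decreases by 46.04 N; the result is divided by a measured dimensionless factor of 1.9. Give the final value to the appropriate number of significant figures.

4.7 × 10² N

938.1 N − 46.04 N = 892.06 N; the difference is limited to 1 decimal place (4 s.f.).
Carrying full precision, 892.06 ÷ 1.9 = 469.505263158… N; 1.9 has 2 s.f., so the result keeps min(4, 2) = 2 s.f.
Rounded to 2 significant figures: 4.7 × 10² N.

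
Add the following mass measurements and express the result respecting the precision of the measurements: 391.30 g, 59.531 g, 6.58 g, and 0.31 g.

391.30 g + 59.531 g + 6.58 g + 0.31 g = 457.721 g.
Addition/subtraction keeps the fewest decimal places: 391.30 → 2 decimal places, 59.531 → 3 decimal places, 6.58 → 2 decimal places, 0.31 → 2 decimal places; limit is 2.
Rounded to 2 decimal places: 457.72 g.

457.72 g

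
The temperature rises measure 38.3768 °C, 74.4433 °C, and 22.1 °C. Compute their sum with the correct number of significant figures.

38.3768 °C + 74.4433 °C + 22.1 °C = 134.9201 °C.
Addition/subtraction keeps the fewest decimal places: 38.3768 → 4 decimal places, 74.4433 → 4 decimal places, 22.1 → 1 decimal place; limit is 1.
Rounded to 1 decimal place: 134.9 °C.

134.9 °C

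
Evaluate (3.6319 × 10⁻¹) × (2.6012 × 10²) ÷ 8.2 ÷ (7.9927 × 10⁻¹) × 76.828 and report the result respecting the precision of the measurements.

1.1 × 10³

(3.6319 × 10⁻¹) × (2.6012 × 10²) ÷ 8.2 ÷ (7.9927 × 10⁻¹) × 76.828 = 1107.43894086…
Multiplication/division keeps the fewest significant figures: 3.6319 × 10⁻¹ → 5 s.f., 2.6012 × 10² → 5 s.f., 8.2 → 2 s.f., 7.9927 × 10⁻¹ → 5 s.f., 76.828 → 5 s.f.; limit is 2.
Rounded to 2 significant figures: 1.1 × 10³.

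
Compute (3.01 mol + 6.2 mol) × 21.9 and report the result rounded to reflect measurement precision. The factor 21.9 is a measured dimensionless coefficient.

2.0 × 10^2 mol

3.01 mol + 6.2 mol = 9.21 mol; the sum is limited to 1 decimal place (2 s.f.).
Carrying full precision, 9.21 × 21.9 = 201.699 mol; 21.9 has 3 s.f., so the result keeps min(2, 3) = 2 s.f.
Rounded to 2 significant figures: 2.0 × 10^2 mol.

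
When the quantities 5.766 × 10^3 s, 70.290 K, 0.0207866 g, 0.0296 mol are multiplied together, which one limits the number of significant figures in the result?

0.0296 mol

5.766 × 10^3 s → 4 s.f.; 70.290 K → 5 s.f.; 0.0207866 g → 6 s.f.; 0.0296 mol → 3 s.f.
The fewest is 3 significant figures, from 0.0296 mol.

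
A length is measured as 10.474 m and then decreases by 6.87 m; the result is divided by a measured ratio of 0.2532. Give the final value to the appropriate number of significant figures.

10.474 m − 6.87 m = 3.604 m; the difference is limited to 2 decimal places (3 s.f.).
Carrying full precision, 3.604 ÷ 0.2532 = 14.233807267… m; 0.2532 has 4 s.f., so the result keeps min(3, 4) = 3 s.f.
Rounded to 3 significant figures: 14.2 m.

14.2 m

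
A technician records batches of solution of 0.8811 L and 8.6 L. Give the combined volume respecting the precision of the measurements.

0.8811 L + 8.6 L = 9.4811 L.
Addition/subtraction keeps the fewest decimal places: 0.8811 → 4 decimal places, 8.6 → 1 decimal place; limit is 1.
Rounded to 1 decimal place: 9.5 L.

9.5 L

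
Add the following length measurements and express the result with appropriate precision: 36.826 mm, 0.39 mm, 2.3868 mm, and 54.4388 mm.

36.826 mm + 0.39 mm + 2.3868 mm + 54.4388 mm = 94.0416 mm.
Addition/subtraction keeps the fewest decimal places: 36.826 → 3 decimal places, 0.39 → 2 decimal places, 2.3868 → 4 decimal places, 54.4388 → 4 decimal places; limit is 2.
Rounded to 2 decimal places: 94.04 mm.

94.04 mm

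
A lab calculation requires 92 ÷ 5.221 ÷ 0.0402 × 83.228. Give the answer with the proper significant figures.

92 ÷ 5.221 ÷ 0.0402 × 83.228 = 36481.9076424…
Multiplication/division keeps the fewest significant figures: 92 → 2 s.f., 5.221 → 4 s.f., 0.0402 → 3 s.f., 83.228 → 5 s.f.; limit is 2.
Rounded to 2 significant figures: 3.6 × 10⁴.

3.6 × 10⁴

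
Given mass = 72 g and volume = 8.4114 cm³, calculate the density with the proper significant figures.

density = 72 g ÷ 8.4114 cm³ = 8.55981168414… g/cm³.
72 has 2 significant figures; 8.4114 has 5.
Division/multiplication keeps the fewest: 2 significant figures.
Rounded: 8.6 g/cm³.

8.6 g/cm³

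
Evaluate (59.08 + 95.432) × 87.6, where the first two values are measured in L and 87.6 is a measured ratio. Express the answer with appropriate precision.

59.08 L + 95.432 L = 154.512 L; the sum is limited to 2 decimal places (5 s.f.).
Carrying full precision, 154.512 × 87.6 = 13535.2512 L; 87.6 has 3 s.f., so the result keeps min(5, 3) = 3 s.f.
Rounded to 3 significant figures: 1.35 × 10^4 L.

1.35 × 10^4 L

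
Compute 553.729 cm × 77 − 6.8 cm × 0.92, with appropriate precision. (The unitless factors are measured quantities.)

4.3 × 10⁴ cm

553.729 × 77 = 42637.133 → 4.3 × 10⁴ cm (2 s.f., last digit at the 10^3 place).
6.8 × 0.92 = 6.256 → 6.3 cm (2 s.f., last digit at the 10^-1 place).
Difference: 42630.877 cm; keep the coarser place, 10^3.
Result: 4.3 × 10⁴ cm.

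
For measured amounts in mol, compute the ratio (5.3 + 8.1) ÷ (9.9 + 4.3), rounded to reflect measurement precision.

5.3 + 8.1 = 13.4, limited to 1 d.p. → 3 s.f.; 9.9 + 4.3 = 14.2, limited to 1 d.p. → 3 s.f.
Carrying full precision, 13.4 ÷ 14.2 = 0.943661971831…; keep min(3, 3) = 3 s.f.
Rounded to 3 significant figures: 0.944.

0.944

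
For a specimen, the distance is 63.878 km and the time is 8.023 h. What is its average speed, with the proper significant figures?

average speed = 63.878 km ÷ 8.023 h = 7.9618596535… km/h.
63.878 has 5 significant figures; 8.023 has 4.
Division/multiplication keeps the fewest: 4 significant figures.
Rounded: 7.962 km/h.

7.962 km/h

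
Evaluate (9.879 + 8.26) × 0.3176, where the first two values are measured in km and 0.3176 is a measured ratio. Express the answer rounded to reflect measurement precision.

9.879 km + 8.26 km = 18.139 km; the sum is limited to 2 decimal places (4 s.f.).
Carrying full precision, 18.139 × 0.3176 = 5.7609464 km; 0.3176 has 4 s.f., so the result keeps min(4, 4) = 4 s.f.
Rounded to 4 significant figures: 5.761 km.

5.761 km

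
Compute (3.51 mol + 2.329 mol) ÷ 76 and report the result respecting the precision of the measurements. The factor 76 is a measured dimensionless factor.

0.077 mol

3.51 mol + 2.329 mol = 5.839 mol; the sum is limited to 2 decimal places (3 s.f.).
Carrying full precision, 5.839 ÷ 76 = 0.0768289473684… mol; 76 has 2 s.f., so the result keeps min(3, 2) = 2 s.f.
Rounded to 2 significant figures: 0.077 mol.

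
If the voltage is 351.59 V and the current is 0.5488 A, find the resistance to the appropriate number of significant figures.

640.7 Ω

resistance = 351.59 V ÷ 0.5488 A = 640.652332362… Ω.
351.59 has 5 significant figures; 0.5488 has 4.
Division/multiplication keeps the fewest: 4 significant figures.
Rounded: 640.7 Ω.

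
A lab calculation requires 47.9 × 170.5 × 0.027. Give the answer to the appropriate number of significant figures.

2.2 × 10^2

47.9 × 170.5 × 0.027 = 220.50765
Multiplication/division keeps the fewest significant figures: 47.9 → 3 s.f., 170.5 → 4 s.f., 0.027 → 2 s.f.; limit is 2.
Rounded to 2 significant figures: 2.2 × 10^2.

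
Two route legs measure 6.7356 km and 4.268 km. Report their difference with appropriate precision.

6.7356 km − 4.268 km = 2.4676 km.
Addition/subtraction keeps the fewest decimal places: 6.7356 → 4 decimal places, 4.268 → 3 decimal places; limit is 3.
Rounded to 3 decimal places: 2.468 km.

2.468 km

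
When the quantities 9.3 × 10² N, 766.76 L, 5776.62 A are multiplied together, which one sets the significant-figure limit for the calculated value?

9.3 × 10² N → 2 s.f.; 766.76 L → 5 s.f.; 5776.62 A → 6 s.f.
The fewest is 2 significant figures, from 9.3 × 10² N.

9.3 × 10² N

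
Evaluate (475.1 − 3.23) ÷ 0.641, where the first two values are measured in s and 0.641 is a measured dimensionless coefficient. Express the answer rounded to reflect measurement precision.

736 s

475.1 s − 3.23 s = 471.87 s; the difference is limited to 1 decimal place (4 s.f.).
Carrying full precision, 471.87 ÷ 0.641 = 736.146645866… s; 0.641 has 3 s.f., so the result keeps min(4, 3) = 3 s.f.
Rounded to 3 significant figures: 736 s.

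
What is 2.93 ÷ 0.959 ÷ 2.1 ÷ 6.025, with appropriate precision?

2.93 ÷ 0.959 ÷ 2.1 ÷ 6.025 = 0.241475273818…
Multiplication/division keeps the fewest significant figures: 2.93 → 3 s.f., 0.959 → 3 s.f., 2.1 → 2 s.f., 6.025 → 4 s.f.; limit is 2.
Rounded to 2 significant figures: 0.24.

0.24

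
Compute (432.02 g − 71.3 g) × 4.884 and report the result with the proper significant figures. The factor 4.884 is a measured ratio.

432.02 g − 71.3 g = 360.72 g; the difference is limited to 1 decimal place (4 s.f.).
Carrying full precision, 360.72 × 4.884 = 1761.75648 g; 4.884 has 4 s.f., so the result keeps min(4, 4) = 4 s.f.
Rounded to 4 significant figures: 1762 g.

1762 g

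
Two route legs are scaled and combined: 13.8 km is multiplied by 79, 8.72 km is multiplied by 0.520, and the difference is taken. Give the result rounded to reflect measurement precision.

1.1 × 10^3 km

13.8 × 79 = 1090.2 → 1.1 × 10^3 km (2 s.f., last digit at the 10^2 place).
8.72 × 0.520 = 4.5344 → 4.53 km (3 s.f., last digit at the 10^-2 place).
Difference: 1085.6656 km; keep the coarser place, 10^2.
Result: 1.1 × 10^3 km.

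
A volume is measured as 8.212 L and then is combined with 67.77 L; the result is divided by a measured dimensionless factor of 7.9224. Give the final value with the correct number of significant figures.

9.591 L

8.212 L + 67.77 L = 75.982 L; the sum is limited to 2 decimal places (4 s.f.).
Carrying full precision, 75.982 ÷ 7.9224 = 9.59078057154… L; 7.9224 has 5 s.f., so the result keeps min(4, 5) = 4 s.f.
Rounded to 4 significant figures: 9.591 L.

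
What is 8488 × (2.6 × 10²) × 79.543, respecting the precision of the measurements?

8488 × (2.6 × 10²) × 79.543 = 175541855.84
Multiplication/division keeps the fewest significant figures: 8488 → 4 s.f., 2.6 × 10² → 2 s.f., 79.543 → 5 s.f.; limit is 2.
Rounded to 2 significant figures: 1.8 × 10⁸.

1.8 × 10⁸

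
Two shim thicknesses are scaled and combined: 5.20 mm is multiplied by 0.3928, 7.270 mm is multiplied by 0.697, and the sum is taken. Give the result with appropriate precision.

7.11 mm

5.20 × 0.3928 = 2.04256 → 2.04 mm (3 s.f., last digit at the 10^-2 place).
7.270 × 0.697 = 5.06719 → 5.07 mm (3 s.f., last digit at the 10^-2 place).
Sum: 7.10975 mm; keep the coarser place, 10^-2.
Result: 7.11 mm.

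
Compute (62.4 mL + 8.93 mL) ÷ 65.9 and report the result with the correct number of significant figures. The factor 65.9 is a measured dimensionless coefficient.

1.08 mL

62.4 mL + 8.93 mL = 71.33 mL; the sum is limited to 1 decimal place (3 s.f.).
Carrying full precision, 71.33 ÷ 65.9 = 1.08239757208… mL; 65.9 has 3 s.f., so the result keeps min(3, 3) = 3 s.f.
Rounded to 3 significant figures: 1.08 mL.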